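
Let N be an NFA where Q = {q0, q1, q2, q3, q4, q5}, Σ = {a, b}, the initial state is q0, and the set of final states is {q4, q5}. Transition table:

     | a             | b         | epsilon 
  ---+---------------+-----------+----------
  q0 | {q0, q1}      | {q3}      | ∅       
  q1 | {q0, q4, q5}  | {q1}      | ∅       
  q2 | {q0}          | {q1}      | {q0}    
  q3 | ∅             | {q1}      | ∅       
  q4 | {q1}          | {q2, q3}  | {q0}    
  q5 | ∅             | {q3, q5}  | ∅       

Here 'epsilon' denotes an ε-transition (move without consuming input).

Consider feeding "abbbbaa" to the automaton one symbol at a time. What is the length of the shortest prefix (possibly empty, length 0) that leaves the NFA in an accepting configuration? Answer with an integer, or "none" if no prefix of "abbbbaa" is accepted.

Start in {q0}.
Read 'a': {q0} → {q0, q1}.
Read 'b': {q0, q1} → {q1, q3}.
Read 'b': {q1, q3} → {q1}.
Read 'b': {q1} → {q1}.
Read 'b': {q1} → {q1}.
Read 'a': {q1} → {q0, q4, q5}.
None of the earlier sets intersect F, but {q0, q4, q5} does.

6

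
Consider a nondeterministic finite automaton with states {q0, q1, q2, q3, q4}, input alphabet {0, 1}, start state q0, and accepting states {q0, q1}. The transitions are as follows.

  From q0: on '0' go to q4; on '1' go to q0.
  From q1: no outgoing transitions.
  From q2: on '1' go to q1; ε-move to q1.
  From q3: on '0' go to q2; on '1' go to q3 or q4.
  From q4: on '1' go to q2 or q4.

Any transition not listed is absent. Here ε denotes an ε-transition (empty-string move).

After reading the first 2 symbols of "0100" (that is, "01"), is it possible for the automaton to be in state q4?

Yes

Start in {q0}.
Read '0': q0→{q4}; now {q4}.
Read '1': q4→{q2, q4}; union {q2, q4}; ε-closure = {q1, q2, q4}.
State q4 is in {q1, q2, q4}.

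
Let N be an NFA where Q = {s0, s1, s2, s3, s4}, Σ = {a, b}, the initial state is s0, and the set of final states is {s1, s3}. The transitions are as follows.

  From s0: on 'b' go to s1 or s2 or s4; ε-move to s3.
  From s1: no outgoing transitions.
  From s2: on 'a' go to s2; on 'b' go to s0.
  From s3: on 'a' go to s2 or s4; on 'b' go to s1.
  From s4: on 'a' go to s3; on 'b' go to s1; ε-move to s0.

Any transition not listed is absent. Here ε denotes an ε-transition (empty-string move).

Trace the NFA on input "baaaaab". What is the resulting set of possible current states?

{s0, s1, s2, s3, s4}

Start: ε-closure({s0}) = {s0, s3}.
Read 'b': s0→{s1, s2, s4}, s3→{s1}; union {s1, s2, s4}; ε-closure = {s0, s1, s2, s3, s4}.
Read 'a': s0→∅, s1→∅, s2→{s2}, s3→{s2, s4}, s4→{s3}; union {s2, s3, s4}; ε-closure = {s0, s2, s3, s4}.
Read 'a': s0→∅, s2→{s2}, s3→{s2, s4}, s4→{s3}; union {s2, s3, s4}; ε-closure = {s0, s2, s3, s4}.
Read 'a': s0→∅, s2→{s2}, s3→{s2, s4}, s4→{s3}; union {s2, s3, s4}; ε-closure = {s0, s2, s3, s4}.
Read 'a': s0→∅, s2→{s2}, s3→{s2, s4}, s4→{s3}; union {s2, s3, s4}; ε-closure = {s0, s2, s3, s4}.
Read 'a': s0→∅, s2→{s2}, s3→{s2, s4}, s4→{s3}; union {s2, s3, s4}; ε-closure = {s0, s2, s3, s4}.
Read 'b': s0→{s1, s2, s4}, s2→{s0}, s3→{s1}, s4→{s1}; union {s0, s1, s2, s4}; ε-closure = {s0, s1, s2, s3, s4}.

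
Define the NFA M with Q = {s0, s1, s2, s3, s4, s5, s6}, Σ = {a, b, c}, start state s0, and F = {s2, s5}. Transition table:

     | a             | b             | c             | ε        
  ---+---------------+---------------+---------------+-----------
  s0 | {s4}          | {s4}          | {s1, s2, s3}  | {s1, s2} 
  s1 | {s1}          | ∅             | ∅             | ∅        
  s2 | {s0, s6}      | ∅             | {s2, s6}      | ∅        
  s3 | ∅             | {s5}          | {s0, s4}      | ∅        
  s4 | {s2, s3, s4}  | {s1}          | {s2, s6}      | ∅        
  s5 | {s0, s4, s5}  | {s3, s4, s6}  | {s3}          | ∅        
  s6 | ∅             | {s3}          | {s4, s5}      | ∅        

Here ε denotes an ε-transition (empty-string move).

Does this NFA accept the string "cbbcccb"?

Start: ε-closure({s0}) = {s0, s1, s2}.
Read 'c': s0→{s1, s2, s3}, s1→∅, s2→{s2, s6}; now {s1, s2, s3, s6}.
Read 'b': s1→∅, s2→∅, s3→{s5}, s6→{s3}; now {s3, s5}.
Read 'b': s3→{s5}, s5→{s3, s4, s6}; now {s3, s4, s5, s6}.
Read 'c': s3→{s0, s4}, s4→{s2, s6}, s5→{s3}, s6→{s4, s5}; union {s0, s2, s3, s4, s5, s6}; ε-closure = {s0, s1, s2, s3, s4, s5, s6}.
Read 'c': s0→{s1, s2, s3}, s1→∅, s2→{s2, s6}, s3→{s0, s4}, s4→{s2, s6}, s5→{s3}, s6→{s4, s5}; now {s0, s1, s2, s3, s4, s5, s6}.
Read 'c': s0→{s1, s2, s3}, s1→∅, s2→{s2, s6}, s3→{s0, s4}, s4→{s2, s6}, s5→{s3}, s6→{s4, s5}; now {s0, s1, s2, s3, s4, s5, s6}.
Read 'b': s0→{s4}, s1→∅, s2→∅, s3→{s5}, s4→{s1}, s5→{s3, s4, s6}, s6→{s3}; now {s1, s3, s4, s5, s6}.
The final set {s1, s3, s4, s5, s6} contains the accepting state s5.

Yes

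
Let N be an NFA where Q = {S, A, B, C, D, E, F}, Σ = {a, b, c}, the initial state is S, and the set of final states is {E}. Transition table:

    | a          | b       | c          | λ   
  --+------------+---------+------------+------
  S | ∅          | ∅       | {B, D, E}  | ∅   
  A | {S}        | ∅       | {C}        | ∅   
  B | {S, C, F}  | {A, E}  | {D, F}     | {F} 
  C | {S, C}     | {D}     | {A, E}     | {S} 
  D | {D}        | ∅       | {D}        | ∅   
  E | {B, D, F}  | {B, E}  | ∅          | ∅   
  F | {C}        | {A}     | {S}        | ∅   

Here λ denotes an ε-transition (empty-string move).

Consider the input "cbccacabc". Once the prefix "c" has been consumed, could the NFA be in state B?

Yes

Start in {S}.
Read 'c': {S} → {B, D, E, F}.
State B is in {B, D, E, F}.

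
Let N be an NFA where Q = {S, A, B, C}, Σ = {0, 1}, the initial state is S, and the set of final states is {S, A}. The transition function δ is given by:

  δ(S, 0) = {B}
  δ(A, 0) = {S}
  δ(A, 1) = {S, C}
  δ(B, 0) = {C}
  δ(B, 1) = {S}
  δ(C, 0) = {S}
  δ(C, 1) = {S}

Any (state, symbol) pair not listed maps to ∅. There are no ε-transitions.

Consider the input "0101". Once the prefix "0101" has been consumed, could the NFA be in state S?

Start in {S}.
Read '0': {S} → {B}.
Read '1': {B} → {S}.
Read '0': {S} → {B}.
Read '1': {B} → {S}.
State S is in {S}.

Yes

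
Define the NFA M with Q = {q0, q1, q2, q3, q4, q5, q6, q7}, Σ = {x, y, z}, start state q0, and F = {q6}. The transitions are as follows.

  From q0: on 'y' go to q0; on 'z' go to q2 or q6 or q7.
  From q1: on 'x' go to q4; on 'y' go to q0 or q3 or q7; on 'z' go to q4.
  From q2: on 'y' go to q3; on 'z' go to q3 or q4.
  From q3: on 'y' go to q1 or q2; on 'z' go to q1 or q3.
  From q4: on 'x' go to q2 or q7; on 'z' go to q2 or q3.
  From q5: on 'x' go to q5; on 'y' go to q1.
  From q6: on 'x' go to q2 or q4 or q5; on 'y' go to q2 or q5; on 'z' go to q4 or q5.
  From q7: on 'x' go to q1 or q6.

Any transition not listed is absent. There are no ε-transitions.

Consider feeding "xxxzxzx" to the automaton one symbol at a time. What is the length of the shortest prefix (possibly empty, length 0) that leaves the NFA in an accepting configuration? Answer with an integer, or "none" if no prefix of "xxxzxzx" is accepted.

Start in {q0}.
Read 'x': {q0} → ∅.
The set is empty and remains empty for the remaining 6 symbols.
No reachable set along the way intersects F.

none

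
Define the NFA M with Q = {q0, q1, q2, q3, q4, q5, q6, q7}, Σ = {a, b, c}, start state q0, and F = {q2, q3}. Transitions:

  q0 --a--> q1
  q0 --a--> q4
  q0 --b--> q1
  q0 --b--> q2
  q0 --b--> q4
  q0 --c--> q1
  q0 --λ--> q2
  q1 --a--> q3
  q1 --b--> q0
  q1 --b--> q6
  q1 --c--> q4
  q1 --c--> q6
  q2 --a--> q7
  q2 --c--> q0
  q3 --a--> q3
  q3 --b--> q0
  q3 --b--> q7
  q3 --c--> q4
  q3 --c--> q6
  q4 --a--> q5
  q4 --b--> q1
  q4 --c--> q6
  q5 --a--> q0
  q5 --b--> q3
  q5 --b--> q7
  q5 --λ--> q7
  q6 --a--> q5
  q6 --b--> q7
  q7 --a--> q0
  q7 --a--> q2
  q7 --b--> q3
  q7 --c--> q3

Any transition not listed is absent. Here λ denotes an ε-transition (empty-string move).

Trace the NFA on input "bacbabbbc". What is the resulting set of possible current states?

Start: ε-closure({q0}) = {q0, q2}.
Read 'b': q0→{q1, q2, q4}, q2→∅; now {q1, q2, q4}.
Read 'a': q1→{q3}, q2→{q7}, q4→{q5}; now {q3, q5, q7}.
Read 'c': q3→{q4, q6}, q5→∅, q7→{q3}; now {q3, q4, q6}.
Read 'b': q3→{q0, q7}, q4→{q1}, q6→{q7}; union {q0, q1, q7}; ε-closure = {q0, q1, q2, q7}.
Read 'a': q0→{q1, q4}, q1→{q3}, q2→{q7}, q7→{q0, q2}; now {q0, q1, q2, q3, q4, q7}.
Read 'b': q0→{q1, q2, q4}, q1→{q0, q6}, q2→∅, q3→{q0, q7}, q4→{q1}, q7→{q3}; now {q0, q1, q2, q3, q4, q6, q7}.
Read 'b': q0→{q1, q2, q4}, q1→{q0, q6}, q2→∅, q3→{q0, q7}, q4→{q1}, q6→{q7}, q7→{q3}; now {q0, q1, q2, q3, q4, q6, q7}.
Read 'b': q0→{q1, q2, q4}, q1→{q0, q6}, q2→∅, q3→{q0, q7}, q4→{q1}, q6→{q7}, q7→{q3}; now {q0, q1, q2, q3, q4, q6, q7}.
Read 'c': q0→{q1}, q1→{q4, q6}, q2→{q0}, q3→{q4, q6}, q4→{q6}, q6→∅, q7→{q3}; union {q0, q1, q3, q4, q6}; ε-closure = {q0, q1, q2, q3, q4, q6}.

{q0, q1, q2, q3, q4, q6}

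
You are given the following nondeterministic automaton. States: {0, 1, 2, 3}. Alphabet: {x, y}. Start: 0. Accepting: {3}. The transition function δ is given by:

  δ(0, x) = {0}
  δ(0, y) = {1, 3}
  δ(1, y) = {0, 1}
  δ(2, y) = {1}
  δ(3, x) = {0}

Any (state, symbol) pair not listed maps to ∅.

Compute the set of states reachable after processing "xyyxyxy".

Start in {0}.
Read 'x': 0→{0}; now {0}.
Read 'y': 0→{1, 3}; now {1, 3}.
Read 'y': 1→{0, 1}, 3→∅; now {0, 1}.
Read 'x': 0→{0}, 1→∅; now {0}.
Read 'y': 0→{1, 3}; now {1, 3}.
Read 'x': 1→∅, 3→{0}; now {0}.
Read 'y': 0→{1, 3}; now {1, 3}.

{1, 3}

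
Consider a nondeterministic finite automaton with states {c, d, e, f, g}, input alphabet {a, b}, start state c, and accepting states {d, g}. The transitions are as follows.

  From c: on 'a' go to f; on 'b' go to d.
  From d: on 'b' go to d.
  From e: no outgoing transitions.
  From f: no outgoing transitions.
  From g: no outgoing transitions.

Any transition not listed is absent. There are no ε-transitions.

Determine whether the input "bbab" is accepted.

Start in {c}.
Read 'b': {c} → {d}.
Read 'b': {d} → {d}.
Read 'a': {d} → ∅.
The set is empty and remains empty for the remaining 1 symbol.
The final set ∅ contains no accepting state.

No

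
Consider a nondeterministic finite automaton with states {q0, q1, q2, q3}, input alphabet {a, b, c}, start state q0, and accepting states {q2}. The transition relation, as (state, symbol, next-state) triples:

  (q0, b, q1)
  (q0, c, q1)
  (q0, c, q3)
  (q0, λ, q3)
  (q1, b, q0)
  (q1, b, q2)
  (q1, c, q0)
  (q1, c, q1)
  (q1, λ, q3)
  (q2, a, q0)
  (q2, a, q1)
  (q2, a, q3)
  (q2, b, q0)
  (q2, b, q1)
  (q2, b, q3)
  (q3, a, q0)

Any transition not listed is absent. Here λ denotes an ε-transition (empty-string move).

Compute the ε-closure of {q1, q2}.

{q1, q2, q3}

Begin with {q1, q2}.
ε-move q1 → q3; add q3.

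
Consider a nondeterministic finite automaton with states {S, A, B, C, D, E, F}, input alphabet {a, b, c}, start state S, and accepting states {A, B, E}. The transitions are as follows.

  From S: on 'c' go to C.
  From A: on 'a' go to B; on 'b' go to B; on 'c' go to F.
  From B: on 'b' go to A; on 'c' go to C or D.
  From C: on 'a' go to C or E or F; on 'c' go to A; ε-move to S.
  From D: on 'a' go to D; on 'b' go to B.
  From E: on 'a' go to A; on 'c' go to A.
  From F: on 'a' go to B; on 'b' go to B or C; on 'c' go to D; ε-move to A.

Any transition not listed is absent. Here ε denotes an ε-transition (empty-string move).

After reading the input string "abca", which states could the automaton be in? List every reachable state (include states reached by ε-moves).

∅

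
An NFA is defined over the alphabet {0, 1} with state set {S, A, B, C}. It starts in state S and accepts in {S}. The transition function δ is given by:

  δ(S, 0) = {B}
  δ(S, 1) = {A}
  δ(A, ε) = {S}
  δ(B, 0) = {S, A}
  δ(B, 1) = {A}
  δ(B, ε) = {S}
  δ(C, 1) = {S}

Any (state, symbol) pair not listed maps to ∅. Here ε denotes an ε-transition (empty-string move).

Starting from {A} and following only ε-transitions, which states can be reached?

{S, A}

Begin with {A}.
ε-move A → S; add S.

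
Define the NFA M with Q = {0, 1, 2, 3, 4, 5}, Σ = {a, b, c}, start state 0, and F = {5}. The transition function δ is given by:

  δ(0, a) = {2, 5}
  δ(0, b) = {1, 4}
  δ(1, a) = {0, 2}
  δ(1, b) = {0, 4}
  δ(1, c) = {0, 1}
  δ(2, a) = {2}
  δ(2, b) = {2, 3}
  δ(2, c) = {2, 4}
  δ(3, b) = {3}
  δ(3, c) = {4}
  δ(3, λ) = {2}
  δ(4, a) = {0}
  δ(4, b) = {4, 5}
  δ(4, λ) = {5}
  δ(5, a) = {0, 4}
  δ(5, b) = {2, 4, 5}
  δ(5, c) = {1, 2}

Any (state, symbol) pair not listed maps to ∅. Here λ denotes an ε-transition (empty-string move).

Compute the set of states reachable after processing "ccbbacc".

∅

Start in {0}.
Read 'c': 0→∅; now ∅.
The set is empty and remains empty for the remaining 6 symbols.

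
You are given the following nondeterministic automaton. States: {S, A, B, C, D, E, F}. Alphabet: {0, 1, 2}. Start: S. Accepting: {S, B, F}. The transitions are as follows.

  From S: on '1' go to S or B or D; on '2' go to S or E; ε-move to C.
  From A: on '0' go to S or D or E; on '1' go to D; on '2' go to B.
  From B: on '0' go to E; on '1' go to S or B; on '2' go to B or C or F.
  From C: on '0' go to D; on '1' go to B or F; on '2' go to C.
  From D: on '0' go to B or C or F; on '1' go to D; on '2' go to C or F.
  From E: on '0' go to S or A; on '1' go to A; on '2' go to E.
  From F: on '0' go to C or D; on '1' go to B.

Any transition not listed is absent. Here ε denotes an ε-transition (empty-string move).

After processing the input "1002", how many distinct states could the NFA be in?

Start: ε-closure({S}) = {S, C}.
Read '1': {S, C} → {S, B, C, D, F}.
Read '0': {S, B, C, D, F} → {B, C, D, E, F}.
Read '0': {B, C, D, E, F} → {S, A, B, C, D, E, F}.
Read '2': {S, A, B, C, D, E, F} → {S, B, C, E, F}.
That set has 5 states.

5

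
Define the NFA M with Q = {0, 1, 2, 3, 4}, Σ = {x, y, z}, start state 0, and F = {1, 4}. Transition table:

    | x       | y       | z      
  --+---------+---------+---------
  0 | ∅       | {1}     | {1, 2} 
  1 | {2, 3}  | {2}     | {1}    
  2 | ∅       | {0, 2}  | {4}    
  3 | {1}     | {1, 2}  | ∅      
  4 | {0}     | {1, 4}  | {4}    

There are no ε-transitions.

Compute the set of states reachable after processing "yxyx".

{2, 3}

Start in {0}.
Read 'y': 0→{1}; now {1}.
Read 'x': 1→{2, 3}; now {2, 3}.
Read 'y': 2→{0, 2}, 3→{1, 2}; now {0, 1, 2}.
Read 'x': 0→∅, 1→{2, 3}, 2→∅; now {2, 3}.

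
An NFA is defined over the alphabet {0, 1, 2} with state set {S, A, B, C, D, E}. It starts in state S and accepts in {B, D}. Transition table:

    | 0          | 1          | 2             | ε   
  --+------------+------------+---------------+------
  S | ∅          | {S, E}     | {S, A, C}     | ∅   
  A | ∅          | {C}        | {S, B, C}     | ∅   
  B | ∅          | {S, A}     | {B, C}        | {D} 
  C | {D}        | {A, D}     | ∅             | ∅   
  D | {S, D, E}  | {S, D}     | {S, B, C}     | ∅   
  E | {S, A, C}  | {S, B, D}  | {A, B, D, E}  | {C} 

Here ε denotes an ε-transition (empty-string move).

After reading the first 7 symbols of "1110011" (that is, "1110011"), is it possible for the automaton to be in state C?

Yes

Start in {S}.
Read '1': S→{S, E}; union {S, E}; ε-closure = {S, C, E}.
Read '1': S→{S, E}, C→{A, D}, E→{S, B, D}; union {S, A, B, D, E}; ε-closure = {S, A, B, C, D, E}.
Read '1': S→{S, E}, A→{C}, B→{S, A}, C→{A, D}, D→{S, D}, E→{S, B, D}; now {S, A, B, C, D, E}.
Read '0': S→∅, A→∅, B→∅, C→{D}, D→{S, D, E}, E→{S, A, C}; now {S, A, C, D, E}.
Read '0': S→∅, A→∅, C→{D}, D→{S, D, E}, E→{S, A, C}; now {S, A, C, D, E}.
Read '1': S→{S, E}, A→{C}, C→{A, D}, D→{S, D}, E→{S, B, D}; now {S, A, B, C, D, E}.
Read '1': S→{S, E}, A→{C}, B→{S, A}, C→{A, D}, D→{S, D}, E→{S, B, D}; now {S, A, B, C, D, E}.
State C is in {S, A, B, C, D, E}.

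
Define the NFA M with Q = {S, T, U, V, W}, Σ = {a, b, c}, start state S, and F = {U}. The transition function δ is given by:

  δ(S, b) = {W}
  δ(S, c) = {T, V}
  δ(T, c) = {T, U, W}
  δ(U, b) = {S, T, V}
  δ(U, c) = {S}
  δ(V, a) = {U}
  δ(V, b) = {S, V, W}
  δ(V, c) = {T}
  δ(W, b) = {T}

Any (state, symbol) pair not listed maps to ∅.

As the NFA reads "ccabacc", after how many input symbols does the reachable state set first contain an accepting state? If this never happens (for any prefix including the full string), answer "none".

Start in {S}.
Read 'c': S→{T, V}; now {T, V}.
Read 'c': T→{T, U, W}, V→{T}; now {T, U, W}.
None of the earlier sets intersect F, but {T, U, W} does.

2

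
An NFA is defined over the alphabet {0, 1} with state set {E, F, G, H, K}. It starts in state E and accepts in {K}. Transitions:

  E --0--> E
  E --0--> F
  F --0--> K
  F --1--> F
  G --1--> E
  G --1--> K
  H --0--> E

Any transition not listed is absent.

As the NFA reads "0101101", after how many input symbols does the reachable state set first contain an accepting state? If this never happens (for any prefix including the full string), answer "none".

3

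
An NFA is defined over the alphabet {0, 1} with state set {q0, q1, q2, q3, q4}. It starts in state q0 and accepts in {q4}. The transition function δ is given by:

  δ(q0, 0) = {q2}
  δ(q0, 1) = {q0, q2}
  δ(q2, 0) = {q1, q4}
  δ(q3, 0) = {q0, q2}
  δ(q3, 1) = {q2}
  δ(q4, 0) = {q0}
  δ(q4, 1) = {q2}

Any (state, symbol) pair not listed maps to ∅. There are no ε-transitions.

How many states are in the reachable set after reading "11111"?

Start in {q0}.
Read '1': {q0} → {q0, q2}.
Read '1': {q0, q2} → {q0, q2}.
Read '1': {q0, q2} → {q0, q2}.
Read '1': {q0, q2} → {q0, q2}.
Read '1': {q0, q2} → {q0, q2}.
That set has 2 states.

2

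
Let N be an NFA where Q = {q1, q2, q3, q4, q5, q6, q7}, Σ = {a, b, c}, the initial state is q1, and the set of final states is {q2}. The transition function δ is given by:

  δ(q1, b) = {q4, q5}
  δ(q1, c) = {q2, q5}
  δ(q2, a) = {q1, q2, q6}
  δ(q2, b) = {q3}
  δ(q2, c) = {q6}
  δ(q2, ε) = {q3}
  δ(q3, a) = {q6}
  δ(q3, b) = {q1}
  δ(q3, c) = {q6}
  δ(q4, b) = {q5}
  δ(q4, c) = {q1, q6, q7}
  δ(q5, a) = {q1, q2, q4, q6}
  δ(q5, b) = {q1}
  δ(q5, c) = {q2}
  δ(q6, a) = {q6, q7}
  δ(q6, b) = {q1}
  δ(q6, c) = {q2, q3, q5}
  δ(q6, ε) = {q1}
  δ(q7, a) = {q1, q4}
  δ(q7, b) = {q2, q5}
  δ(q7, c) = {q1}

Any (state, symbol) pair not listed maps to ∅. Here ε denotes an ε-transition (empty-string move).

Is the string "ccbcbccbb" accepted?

No

Start in {q1}.
Read 'c': q1→{q2, q5}; union {q2, q5}; ε-closure = {q2, q3, q5}.
Read 'c': q2→{q6}, q3→{q6}, q5→{q2}; union {q2, q6}; ε-closure = {q1, q2, q3, q6}.
Read 'b': q1→{q4, q5}, q2→{q3}, q3→{q1}, q6→{q1}; now {q1, q3, q4, q5}.
Read 'c': q1→{q2, q5}, q3→{q6}, q4→{q1, q6, q7}, q5→{q2}; union {q1, q2, q5, q6, q7}; ε-closure = {q1, q2, q3, q5, q6, q7}.
Read 'b': q1→{q4, q5}, q2→{q3}, q3→{q1}, q5→{q1}, q6→{q1}, q7→{q2, q5}; now {q1, q2, q3, q4, q5}.
Read 'c': q1→{q2, q5}, q2→{q6}, q3→{q6}, q4→{q1, q6, q7}, q5→{q2}; union {q1, q2, q5, q6, q7}; ε-closure = {q1, q2, q3, q5, q6, q7}.
Read 'c': q1→{q2, q5}, q2→{q6}, q3→{q6}, q5→{q2}, q6→{q2, q3, q5}, q7→{q1}; now {q1, q2, q3, q5, q6}.
Read 'b': q1→{q4, q5}, q2→{q3}, q3→{q1}, q5→{q1}, q6→{q1}; now {q1, q3, q4, q5}.
Read 'b': q1→{q4, q5}, q3→{q1}, q4→{q5}, q5→{q1}; now {q1, q4, q5}.
The final set {q1, q4, q5} contains no accepting state.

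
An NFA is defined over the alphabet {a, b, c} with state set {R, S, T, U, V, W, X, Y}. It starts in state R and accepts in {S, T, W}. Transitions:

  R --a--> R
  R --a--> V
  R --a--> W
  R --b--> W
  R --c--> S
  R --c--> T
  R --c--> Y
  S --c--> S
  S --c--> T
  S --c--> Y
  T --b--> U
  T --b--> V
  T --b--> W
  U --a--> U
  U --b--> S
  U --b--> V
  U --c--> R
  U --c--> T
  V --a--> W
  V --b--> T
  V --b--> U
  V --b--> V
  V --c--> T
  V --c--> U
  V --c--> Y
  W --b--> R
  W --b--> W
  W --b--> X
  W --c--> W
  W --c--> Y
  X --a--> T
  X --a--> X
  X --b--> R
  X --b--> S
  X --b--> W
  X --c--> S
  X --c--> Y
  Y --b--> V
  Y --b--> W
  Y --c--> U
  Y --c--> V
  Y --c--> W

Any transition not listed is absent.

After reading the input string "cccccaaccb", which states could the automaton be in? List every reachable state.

{R, S, T, U, V, W, X}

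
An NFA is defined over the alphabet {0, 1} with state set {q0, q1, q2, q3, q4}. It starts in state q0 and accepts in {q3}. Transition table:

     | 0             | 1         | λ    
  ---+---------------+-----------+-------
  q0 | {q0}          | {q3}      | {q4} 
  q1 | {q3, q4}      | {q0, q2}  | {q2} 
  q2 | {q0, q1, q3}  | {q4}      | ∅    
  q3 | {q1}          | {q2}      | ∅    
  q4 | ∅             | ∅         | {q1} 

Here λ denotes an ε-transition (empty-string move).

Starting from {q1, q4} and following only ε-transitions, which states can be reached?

Begin with {q1, q4}.
ε-move q1 → q2; add q2.

{q1, q2, q4}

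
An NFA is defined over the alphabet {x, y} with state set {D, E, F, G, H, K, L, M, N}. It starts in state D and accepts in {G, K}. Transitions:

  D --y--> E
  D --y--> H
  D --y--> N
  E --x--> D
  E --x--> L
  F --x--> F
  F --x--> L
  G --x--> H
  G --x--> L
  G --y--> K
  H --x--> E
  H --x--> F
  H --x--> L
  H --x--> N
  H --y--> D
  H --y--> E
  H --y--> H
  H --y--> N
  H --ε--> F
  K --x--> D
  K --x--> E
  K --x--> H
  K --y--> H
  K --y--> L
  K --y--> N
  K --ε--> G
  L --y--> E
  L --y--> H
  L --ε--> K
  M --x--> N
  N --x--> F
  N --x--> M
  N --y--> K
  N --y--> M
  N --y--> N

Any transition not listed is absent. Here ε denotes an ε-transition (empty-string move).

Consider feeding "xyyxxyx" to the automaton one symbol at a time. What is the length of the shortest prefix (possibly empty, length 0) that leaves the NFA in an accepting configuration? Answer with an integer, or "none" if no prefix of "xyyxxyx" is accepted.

none

Start in {D}.
Read 'x': {D} → ∅.
The set is empty and remains empty for the remaining 6 symbols.
No reachable set along the way intersects F.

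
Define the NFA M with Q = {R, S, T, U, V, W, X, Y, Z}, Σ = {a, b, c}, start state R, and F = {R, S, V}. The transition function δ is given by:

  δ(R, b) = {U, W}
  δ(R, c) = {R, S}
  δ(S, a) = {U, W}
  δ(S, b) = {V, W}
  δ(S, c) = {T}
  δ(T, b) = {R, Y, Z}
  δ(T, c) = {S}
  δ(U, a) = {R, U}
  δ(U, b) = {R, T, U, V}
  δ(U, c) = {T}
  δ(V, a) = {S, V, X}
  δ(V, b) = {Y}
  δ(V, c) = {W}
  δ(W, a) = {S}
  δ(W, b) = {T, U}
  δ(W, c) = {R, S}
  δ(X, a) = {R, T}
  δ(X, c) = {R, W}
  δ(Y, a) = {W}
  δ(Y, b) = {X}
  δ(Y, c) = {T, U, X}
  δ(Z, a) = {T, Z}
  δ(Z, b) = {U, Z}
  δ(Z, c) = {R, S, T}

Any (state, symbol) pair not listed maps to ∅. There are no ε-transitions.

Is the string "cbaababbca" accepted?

Start in {R}.
Read 'c': {R} → {R, S}.
Read 'b': {R, S} → {U, V, W}.
Read 'a': {U, V, W} → {R, S, U, V, X}.
Read 'a': {R, S, U, V, X} → {R, S, T, U, V, W, X}.
Read 'b': {R, S, T, U, V, W, X} → {R, T, U, V, W, Y, Z}.
Read 'a': {R, T, U, V, W, Y, Z} → {R, S, T, U, V, W, X, Z}.
Read 'b': {R, S, T, U, V, W, X, Z} → {R, T, U, V, W, Y, Z}.
Read 'b': {R, T, U, V, W, Y, Z} → {R, T, U, V, W, X, Y, Z}.
Read 'c': {R, T, U, V, W, X, Y, Z} → {R, S, T, U, W, X}.
Read 'a': {R, S, T, U, W, X} → {R, S, T, U, W}.
The final set {R, S, T, U, W} contains the accepting states R, S.

Yes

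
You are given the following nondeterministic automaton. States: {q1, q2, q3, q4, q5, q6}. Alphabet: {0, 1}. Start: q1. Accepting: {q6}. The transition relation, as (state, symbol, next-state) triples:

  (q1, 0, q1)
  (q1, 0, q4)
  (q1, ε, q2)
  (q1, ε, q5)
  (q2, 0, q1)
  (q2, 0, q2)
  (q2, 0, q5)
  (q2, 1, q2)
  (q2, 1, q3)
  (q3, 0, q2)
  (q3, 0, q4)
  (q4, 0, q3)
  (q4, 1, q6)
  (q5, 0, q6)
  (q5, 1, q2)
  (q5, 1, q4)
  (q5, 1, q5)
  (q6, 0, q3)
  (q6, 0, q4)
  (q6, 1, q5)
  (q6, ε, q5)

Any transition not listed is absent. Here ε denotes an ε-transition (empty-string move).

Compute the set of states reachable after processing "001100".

Start: ε-closure({q1}) = {q1, q2, q5}.
Read '0': q1→{q1, q4}, q2→{q1, q2, q5}, q5→{q6}; now {q1, q2, q4, q5, q6}.
Read '0': q1→{q1, q4}, q2→{q1, q2, q5}, q4→{q3}, q5→{q6}, q6→{q3, q4}; now {q1, q2, q3, q4, q5, q6}.
Read '1': q1→∅, q2→{q2, q3}, q3→∅, q4→{q6}, q5→{q2, q4, q5}, q6→{q5}; now {q2, q3, q4, q5, q6}.
Read '1': q2→{q2, q3}, q3→∅, q4→{q6}, q5→{q2, q4, q5}, q6→{q5}; now {q2, q3, q4, q5, q6}.
Read '0': q2→{q1, q2, q5}, q3→{q2, q4}, q4→{q3}, q5→{q6}, q6→{q3, q4}; now {q1, q2, q3, q4, q5, q6}.
Read '0': q1→{q1, q4}, q2→{q1, q2, q5}, q3→{q2, q4}, q4→{q3}, q5→{q6}, q6→{q3, q4}; now {q1, q2, q3, q4, q5, q6}.

{q1, q2, q3, q4, q5, q6}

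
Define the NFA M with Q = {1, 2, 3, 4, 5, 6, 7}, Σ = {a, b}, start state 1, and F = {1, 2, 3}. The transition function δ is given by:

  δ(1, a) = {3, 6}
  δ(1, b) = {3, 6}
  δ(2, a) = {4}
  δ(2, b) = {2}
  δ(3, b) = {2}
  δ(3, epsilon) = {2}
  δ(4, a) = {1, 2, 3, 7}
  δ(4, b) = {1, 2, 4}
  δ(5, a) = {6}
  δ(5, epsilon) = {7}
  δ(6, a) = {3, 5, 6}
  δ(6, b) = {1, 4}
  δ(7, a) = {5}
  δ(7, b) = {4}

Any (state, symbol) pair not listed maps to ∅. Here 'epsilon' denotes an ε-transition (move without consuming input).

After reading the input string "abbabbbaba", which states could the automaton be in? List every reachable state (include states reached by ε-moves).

Start in {1}.
Read 'a': 1→{3, 6}; union {3, 6}; ε-closure = {2, 3, 6}.
Read 'b': 2→{2}, 3→{2}, 6→{1, 4}; now {1, 2, 4}.
Read 'b': 1→{3, 6}, 2→{2}, 4→{1, 2, 4}; now {1, 2, 3, 4, 6}.
Read 'a': 1→{3, 6}, 2→{4}, 3→∅, 4→{1, 2, 3, 7}, 6→{3, 5, 6}; now {1, 2, 3, 4, 5, 6, 7}.
Read 'b': 1→{3, 6}, 2→{2}, 3→{2}, 4→{1, 2, 4}, 5→∅, 6→{1, 4}, 7→{4}; now {1, 2, 3, 4, 6}.
Read 'b': 1→{3, 6}, 2→{2}, 3→{2}, 4→{1, 2, 4}, 6→{1, 4}; now {1, 2, 3, 4, 6}.
Read 'b': 1→{3, 6}, 2→{2}, 3→{2}, 4→{1, 2, 4}, 6→{1, 4}; now {1, 2, 3, 4, 6}.
Read 'a': 1→{3, 6}, 2→{4}, 3→∅, 4→{1, 2, 3, 7}, 6→{3, 5, 6}; now {1, 2, 3, 4, 5, 6, 7}.
Read 'b': 1→{3, 6}, 2→{2}, 3→{2}, 4→{1, 2, 4}, 5→∅, 6→{1, 4}, 7→{4}; now {1, 2, 3, 4, 6}.
Read 'a': 1→{3, 6}, 2→{4}, 3→∅, 4→{1, 2, 3, 7}, 6→{3, 5, 6}; now {1, 2, 3, 4, 5, 6, 7}.

{1, 2, 3, 4, 5, 6, 7}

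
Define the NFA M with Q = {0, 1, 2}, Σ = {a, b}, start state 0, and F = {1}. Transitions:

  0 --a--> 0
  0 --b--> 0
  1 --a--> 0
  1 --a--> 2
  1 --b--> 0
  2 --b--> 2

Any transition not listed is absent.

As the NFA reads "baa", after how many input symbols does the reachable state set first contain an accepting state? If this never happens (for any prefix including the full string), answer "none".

Start in {0}.
Read 'b': 0→{0}; now {0}.
Read 'a': 0→{0}; now {0}.
Read 'a': 0→{0}; now {0}.
No reachable set along the way intersects F.

none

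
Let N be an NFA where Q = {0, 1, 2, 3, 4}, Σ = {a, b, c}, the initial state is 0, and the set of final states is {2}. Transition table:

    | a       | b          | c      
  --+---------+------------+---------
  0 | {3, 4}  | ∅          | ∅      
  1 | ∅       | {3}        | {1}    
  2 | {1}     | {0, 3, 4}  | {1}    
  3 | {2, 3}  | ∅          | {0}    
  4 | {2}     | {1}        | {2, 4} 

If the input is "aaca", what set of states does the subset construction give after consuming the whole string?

Start in {0}.
Read 'a': 0→{3, 4}; now {3, 4}.
Read 'a': 3→{2, 3}, 4→{2}; now {2, 3}.
Read 'c': 2→{1}, 3→{0}; now {0, 1}.
Read 'a': 0→{3, 4}, 1→∅; now {3, 4}.

{3, 4}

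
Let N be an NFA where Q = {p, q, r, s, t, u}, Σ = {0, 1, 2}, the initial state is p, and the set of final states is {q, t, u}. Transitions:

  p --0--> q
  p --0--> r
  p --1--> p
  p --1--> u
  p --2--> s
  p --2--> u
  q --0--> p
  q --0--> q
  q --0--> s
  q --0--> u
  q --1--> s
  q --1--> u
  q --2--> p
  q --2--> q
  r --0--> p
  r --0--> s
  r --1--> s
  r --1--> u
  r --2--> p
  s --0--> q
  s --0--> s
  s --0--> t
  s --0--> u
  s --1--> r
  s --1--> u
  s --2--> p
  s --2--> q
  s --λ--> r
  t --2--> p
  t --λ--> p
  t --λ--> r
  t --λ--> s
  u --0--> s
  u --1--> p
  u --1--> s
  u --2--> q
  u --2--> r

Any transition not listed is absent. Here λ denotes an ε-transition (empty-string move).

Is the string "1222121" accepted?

Start in {p}.
Read '1': p→{p, u}; now {p, u}.
Read '2': p→{s, u}, u→{q, r}; now {q, r, s, u}.
Read '2': q→{p, q}, r→{p}, s→{p, q}, u→{q, r}; now {p, q, r}.
Read '2': p→{s, u}, q→{p, q}, r→{p}; union {p, q, s, u}; ε-closure = {p, q, r, s, u}.
Read '1': p→{p, u}, q→{s, u}, r→{s, u}, s→{r, u}, u→{p, s}; now {p, r, s, u}.
Read '2': p→{s, u}, r→{p}, s→{p, q}, u→{q, r}; now {p, q, r, s, u}.
Read '1': p→{p, u}, q→{s, u}, r→{s, u}, s→{r, u}, u→{p, s}; now {p, r, s, u}.
The final set {p, r, s, u} contains the accepting state u.

Yes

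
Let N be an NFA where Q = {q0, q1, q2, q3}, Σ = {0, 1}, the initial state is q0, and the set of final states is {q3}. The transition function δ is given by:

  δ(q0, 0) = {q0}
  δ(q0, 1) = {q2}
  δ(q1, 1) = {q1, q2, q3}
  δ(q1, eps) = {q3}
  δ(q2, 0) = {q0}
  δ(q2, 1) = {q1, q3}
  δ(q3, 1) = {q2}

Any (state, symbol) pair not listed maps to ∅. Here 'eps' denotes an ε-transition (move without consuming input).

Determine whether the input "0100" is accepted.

No

Start in {q0}.
Read '0': {q0} → {q0}.
Read '1': {q0} → {q2}.
Read '0': {q2} → {q0}.
Read '0': {q0} → {q0}.
The final set {q0} contains no accepting state.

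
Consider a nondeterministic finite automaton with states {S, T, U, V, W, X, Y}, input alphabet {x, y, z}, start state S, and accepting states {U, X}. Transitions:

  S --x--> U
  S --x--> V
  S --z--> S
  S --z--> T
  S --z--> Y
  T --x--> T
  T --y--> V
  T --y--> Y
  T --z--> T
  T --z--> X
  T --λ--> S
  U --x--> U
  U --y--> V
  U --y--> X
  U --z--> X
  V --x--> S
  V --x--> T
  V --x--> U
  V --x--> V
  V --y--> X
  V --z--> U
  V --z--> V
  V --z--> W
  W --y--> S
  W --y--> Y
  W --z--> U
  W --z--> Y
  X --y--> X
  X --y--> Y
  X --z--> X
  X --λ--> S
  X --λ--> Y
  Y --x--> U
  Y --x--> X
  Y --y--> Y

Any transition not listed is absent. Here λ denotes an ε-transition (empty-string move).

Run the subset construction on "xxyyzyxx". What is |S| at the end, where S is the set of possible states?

Start in {S}.
Read 'x': S→{U, V}; now {U, V}.
Read 'x': U→{U}, V→{S, T, U, V}; now {S, T, U, V}.
Read 'y': S→∅, T→{V, Y}, U→{V, X}, V→{X}; union {V, X, Y}; ε-closure = {S, V, X, Y}.
Read 'y': S→∅, V→{X}, X→{X, Y}, Y→{Y}; union {X, Y}; ε-closure = {S, X, Y}.
Read 'z': S→{S, T, Y}, X→{X}, Y→∅; now {S, T, X, Y}.
Read 'y': S→∅, T→{V, Y}, X→{X, Y}, Y→{Y}; union {V, X, Y}; ε-closure = {S, V, X, Y}.
Read 'x': S→{U, V}, V→{S, T, U, V}, X→∅, Y→{U, X}; union {S, T, U, V, X}; ε-closure = {S, T, U, V, X, Y}.
Read 'x': S→{U, V}, T→{T}, U→{U}, V→{S, T, U, V}, X→∅, Y→{U, X}; union {S, T, U, V, X}; ε-closure = {S, T, U, V, X, Y}.
That set has 6 states.

6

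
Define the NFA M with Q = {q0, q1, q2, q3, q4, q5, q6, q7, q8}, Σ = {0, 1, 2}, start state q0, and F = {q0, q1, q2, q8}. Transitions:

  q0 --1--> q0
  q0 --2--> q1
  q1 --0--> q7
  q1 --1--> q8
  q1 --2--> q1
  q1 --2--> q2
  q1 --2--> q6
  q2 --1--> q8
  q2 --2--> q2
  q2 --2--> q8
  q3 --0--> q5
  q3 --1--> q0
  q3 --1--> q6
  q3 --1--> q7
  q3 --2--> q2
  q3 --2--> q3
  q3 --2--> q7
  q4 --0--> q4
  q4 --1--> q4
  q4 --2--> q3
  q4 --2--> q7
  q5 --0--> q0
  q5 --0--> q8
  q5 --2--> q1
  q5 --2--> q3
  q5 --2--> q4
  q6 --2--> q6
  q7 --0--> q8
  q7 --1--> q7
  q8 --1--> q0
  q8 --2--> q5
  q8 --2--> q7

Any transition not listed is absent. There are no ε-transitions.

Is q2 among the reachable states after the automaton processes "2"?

No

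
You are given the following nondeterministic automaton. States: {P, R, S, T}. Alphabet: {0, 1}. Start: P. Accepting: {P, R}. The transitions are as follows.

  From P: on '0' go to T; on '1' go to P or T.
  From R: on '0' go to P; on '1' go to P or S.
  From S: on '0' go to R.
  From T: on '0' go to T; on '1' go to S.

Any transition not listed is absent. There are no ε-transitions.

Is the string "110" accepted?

Start in {P}.
Read '1': P→{P, T}; now {P, T}.
Read '1': P→{P, T}, T→{S}; now {P, S, T}.
Read '0': P→{T}, S→{R}, T→{T}; now {R, T}.
The final set {R, T} contains the accepting state R.

Yes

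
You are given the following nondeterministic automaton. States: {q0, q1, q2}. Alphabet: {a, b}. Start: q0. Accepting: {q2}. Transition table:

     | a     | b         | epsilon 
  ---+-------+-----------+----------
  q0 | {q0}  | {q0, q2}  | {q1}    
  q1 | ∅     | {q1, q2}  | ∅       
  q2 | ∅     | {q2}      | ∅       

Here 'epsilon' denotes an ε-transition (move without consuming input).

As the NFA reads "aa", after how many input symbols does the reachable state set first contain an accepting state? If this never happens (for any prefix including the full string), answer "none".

Start: ε-closure({q0}) = {q0, q1}.
Read 'a': {q0, q1} → {q0, q1}.
Read 'a': {q0, q1} → {q0, q1}.
No reachable set along the way intersects F.

none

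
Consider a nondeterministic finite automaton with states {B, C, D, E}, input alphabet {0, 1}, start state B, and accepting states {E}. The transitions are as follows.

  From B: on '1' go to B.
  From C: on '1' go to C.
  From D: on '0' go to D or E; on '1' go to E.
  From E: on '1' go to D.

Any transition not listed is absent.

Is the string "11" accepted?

Start in {B}.
Read '1': B→{B}; now {B}.
Read '1': B→{B}; now {B}.
The final set {B} contains no accepting state.

No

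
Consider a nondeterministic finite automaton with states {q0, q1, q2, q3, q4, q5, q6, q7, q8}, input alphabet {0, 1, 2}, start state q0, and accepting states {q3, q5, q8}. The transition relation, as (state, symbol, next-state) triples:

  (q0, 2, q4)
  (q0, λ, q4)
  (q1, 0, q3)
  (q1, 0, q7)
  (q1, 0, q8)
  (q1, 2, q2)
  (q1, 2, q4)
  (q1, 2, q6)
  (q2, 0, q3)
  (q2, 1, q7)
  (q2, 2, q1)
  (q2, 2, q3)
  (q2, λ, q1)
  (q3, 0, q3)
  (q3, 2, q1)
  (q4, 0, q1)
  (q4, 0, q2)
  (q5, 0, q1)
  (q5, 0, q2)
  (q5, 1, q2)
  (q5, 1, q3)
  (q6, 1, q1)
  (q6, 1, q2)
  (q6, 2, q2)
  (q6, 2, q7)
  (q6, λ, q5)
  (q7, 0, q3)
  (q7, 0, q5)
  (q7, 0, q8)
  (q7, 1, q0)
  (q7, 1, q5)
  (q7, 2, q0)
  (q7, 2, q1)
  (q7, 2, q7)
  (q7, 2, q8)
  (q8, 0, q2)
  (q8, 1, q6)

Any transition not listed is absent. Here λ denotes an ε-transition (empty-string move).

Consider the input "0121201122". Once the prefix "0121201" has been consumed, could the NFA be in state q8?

Start: ε-closure({q0}) = {q0, q4}.
Read '0': {q0, q4} → {q1, q2}.
Read '1': {q1, q2} → {q7}.
Read '2': {q7} → {q0, q1, q4, q7, q8}.
Read '1': {q0, q1, q4, q7, q8} → {q0, q4, q5, q6}.
Read '2': {q0, q4, q5, q6} → {q1, q2, q4, q7}.
Read '0': {q1, q2, q4, q7} → {q1, q2, q3, q5, q7, q8}.
Read '1': {q1, q2, q3, q5, q7, q8} → {q0, q1, q2, q3, q4, q5, q6, q7}.
State q8 is not in {q0, q1, q2, q3, q4, q5, q6, q7}.

No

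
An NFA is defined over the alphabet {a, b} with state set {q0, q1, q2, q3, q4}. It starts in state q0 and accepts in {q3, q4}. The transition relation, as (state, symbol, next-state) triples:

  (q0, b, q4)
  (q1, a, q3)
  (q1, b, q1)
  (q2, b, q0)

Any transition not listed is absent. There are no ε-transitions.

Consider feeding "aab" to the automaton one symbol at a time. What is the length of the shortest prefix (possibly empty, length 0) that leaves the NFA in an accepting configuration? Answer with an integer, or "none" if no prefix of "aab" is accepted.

none

Start in {q0}.
Read 'a': {q0} → ∅.
The set is empty and remains empty for the remaining 2 symbols.
No reachable set along the way intersects F.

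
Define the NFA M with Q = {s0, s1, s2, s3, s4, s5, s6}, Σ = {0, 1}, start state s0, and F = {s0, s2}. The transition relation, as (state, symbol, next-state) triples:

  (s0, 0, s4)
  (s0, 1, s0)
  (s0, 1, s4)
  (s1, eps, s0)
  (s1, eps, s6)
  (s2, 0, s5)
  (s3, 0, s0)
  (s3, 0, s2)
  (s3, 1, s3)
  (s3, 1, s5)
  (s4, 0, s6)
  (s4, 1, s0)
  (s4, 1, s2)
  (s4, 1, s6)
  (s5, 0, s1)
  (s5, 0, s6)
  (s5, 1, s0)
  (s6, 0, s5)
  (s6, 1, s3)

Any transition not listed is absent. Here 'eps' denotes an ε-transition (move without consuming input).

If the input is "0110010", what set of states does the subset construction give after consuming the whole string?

Start in {s0}.
Read '0': {s0} → {s4}.
Read '1': {s4} → {s0, s2, s6}.
Read '1': {s0, s2, s6} → {s0, s3, s4}.
Read '0': {s0, s3, s4} → {s0, s2, s4, s6}.
Read '0': {s0, s2, s4, s6} → {s4, s5, s6}.
Read '1': {s4, s5, s6} → {s0, s2, s3, s6}.
Read '0': {s0, s2, s3, s6} → {s0, s2, s4, s5}.

{s0, s2, s4, s5}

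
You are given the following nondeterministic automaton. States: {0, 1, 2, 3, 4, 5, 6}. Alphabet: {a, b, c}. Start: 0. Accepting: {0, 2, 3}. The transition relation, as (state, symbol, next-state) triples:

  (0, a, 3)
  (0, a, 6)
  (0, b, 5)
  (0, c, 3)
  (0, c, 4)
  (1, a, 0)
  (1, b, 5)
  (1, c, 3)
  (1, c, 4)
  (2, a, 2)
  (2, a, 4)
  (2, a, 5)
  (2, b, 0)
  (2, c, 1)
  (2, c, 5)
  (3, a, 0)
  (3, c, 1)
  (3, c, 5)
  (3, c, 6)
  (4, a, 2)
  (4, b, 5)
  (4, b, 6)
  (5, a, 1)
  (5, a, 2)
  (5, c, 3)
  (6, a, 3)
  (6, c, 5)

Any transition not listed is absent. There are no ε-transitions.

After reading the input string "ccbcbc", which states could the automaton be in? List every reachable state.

∅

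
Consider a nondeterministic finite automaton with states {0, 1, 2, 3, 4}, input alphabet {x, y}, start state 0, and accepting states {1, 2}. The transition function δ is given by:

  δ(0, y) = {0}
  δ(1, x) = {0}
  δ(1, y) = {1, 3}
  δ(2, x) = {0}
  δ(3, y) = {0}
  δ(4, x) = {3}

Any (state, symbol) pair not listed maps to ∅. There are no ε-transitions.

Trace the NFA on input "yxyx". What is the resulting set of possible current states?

∅

Start in {0}.
Read 'y': 0→{0}; now {0}.
Read 'x': 0→∅; now ∅.
The set is empty and remains empty for the remaining 2 symbols.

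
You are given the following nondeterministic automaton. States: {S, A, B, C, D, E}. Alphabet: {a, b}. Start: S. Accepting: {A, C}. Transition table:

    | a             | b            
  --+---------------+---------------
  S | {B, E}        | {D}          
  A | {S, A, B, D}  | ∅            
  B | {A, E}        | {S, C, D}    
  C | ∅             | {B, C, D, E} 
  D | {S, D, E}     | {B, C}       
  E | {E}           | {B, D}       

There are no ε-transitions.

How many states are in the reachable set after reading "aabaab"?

Start in {S}.
Read 'a': S→{B, E}; now {B, E}.
Read 'a': B→{A, E}, E→{E}; now {A, E}.
Read 'b': A→∅, E→{B, D}; now {B, D}.
Read 'a': B→{A, E}, D→{S, D, E}; now {S, A, D, E}.
Read 'a': S→{B, E}, A→{S, A, B, D}, D→{S, D, E}, E→{E}; now {S, A, B, D, E}.
Read 'b': S→{D}, A→∅, B→{S, C, D}, D→{B, C}, E→{B, D}; now {S, B, C, D}.
That set has 4 states.

4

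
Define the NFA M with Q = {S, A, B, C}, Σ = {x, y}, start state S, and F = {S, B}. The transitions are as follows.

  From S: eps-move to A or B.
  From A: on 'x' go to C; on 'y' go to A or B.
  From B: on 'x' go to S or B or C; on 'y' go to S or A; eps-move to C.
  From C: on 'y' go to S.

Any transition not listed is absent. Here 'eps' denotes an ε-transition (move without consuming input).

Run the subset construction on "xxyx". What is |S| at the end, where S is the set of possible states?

4

Start: ε-closure({S}) = {S, A, B, C}.
Read 'x': S→∅, A→{C}, B→{S, B, C}, C→∅; union {S, B, C}; ε-closure = {S, A, B, C}.
Read 'x': S→∅, A→{C}, B→{S, B, C}, C→∅; union {S, B, C}; ε-closure = {S, A, B, C}.
Read 'y': S→∅, A→{A, B}, B→{S, A}, C→{S}; union {S, A, B}; ε-closure = {S, A, B, C}.
Read 'x': S→∅, A→{C}, B→{S, B, C}, C→∅; union {S, B, C}; ε-closure = {S, A, B, C}.
That set has 4 states.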